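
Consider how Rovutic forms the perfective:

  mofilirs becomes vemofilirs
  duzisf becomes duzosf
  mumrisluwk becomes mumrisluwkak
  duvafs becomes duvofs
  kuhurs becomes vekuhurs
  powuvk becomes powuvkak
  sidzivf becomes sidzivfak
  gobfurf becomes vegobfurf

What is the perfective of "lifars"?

velifars

gobfurf and sidzivf both end in -f yet inflect differently (vegobfurf, sidzivfak), so the final letter is not what conditions the rule; the second-to-last letter is.
"lifars" has second-to-last letter 'r'. The stems whose second-to-last letter is 'r' (kuhurs → vekuhurs, gobfurf → vegobfurf, mofilirs → vemofilirs) add the prefix ve-.
The other patterns: stems whose second-to-last letter is 'v' or 'w' add -ak; stems whose second-to-last letter is 'f' or 's' change the last vowel to 'o'.
So lifars → velifars.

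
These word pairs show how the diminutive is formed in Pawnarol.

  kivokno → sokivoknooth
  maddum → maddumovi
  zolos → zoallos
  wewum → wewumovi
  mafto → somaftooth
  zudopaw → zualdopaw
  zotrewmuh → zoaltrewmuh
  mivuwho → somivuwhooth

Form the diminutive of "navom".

navomovi

"navom" ends in -m. The stems ending in -m (maddum → maddumovi, wewum → wewumovi) add -ovi.
So navom → navomovi.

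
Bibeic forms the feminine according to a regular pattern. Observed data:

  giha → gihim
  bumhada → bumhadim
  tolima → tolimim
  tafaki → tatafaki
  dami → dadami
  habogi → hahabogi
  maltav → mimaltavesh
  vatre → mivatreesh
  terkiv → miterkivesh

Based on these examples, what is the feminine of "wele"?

miweleesh

"wele" ends in -e. The one such stem in the data (vatre → mivatreesh) adds mi- … -esh around the stem, so the same rule applies.
So wele → miweleesh.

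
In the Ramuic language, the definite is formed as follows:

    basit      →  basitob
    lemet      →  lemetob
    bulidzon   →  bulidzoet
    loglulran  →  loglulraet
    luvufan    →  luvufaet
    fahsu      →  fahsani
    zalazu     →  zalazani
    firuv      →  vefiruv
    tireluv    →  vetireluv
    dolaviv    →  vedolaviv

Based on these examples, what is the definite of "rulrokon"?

rulrokoet

fahsu and firuv both have last vowel 'u' yet inflect differently (fahsani, vefiruv), so the last vowel is not what conditions the rule; the final letter is.
"rulrokon" ends in -n. The stems ending in -n (bulidzon → bulidzoet, loglulran → loglulraet, luvufan → luvufaet) drop the final letter and add -et.
The other patterns: stems ending in -t add -ob; stems ending in -u drop the final letter and add -ani; stems ending in -v add the prefix ve-.
So rulrokon → rulrokoet.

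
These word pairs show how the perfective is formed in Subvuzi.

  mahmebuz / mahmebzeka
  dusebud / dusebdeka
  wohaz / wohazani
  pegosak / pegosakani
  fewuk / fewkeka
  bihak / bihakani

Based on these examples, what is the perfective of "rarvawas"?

pegosak and fewuk both end in -k yet inflect differently (pegosakani, fewkeka), so the final letter is not what conditions the rule; the last vowel is.
"rarvawas" has last vowel 'a'. The stems whose last vowel is 'a' (pegosak → pegosakani, wohaz → wohazani, bihak → bihakani) add -ani.
So rarvawas → rarvawasani.

rarvawasani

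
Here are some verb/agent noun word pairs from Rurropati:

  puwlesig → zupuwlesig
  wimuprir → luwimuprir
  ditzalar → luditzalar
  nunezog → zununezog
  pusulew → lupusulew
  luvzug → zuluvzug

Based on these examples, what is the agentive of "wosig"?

zuwosig

"wosig" ends in -g. The stems ending in -g (luvzug → zuluvzug, nunezog → zununezog, puwlesig → zupuwlesig) add the prefix zu-.
So wosig → zuwosig.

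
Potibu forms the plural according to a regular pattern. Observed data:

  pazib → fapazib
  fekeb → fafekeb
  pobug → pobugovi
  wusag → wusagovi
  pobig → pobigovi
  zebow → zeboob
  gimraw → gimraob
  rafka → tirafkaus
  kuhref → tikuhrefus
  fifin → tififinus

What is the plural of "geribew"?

geribeob

"geribew" ends in -w. The stems ending in -w (zebow → zeboob, gimraw → gimraob) drop the final letter and add -ob.
So geribew → geribeob.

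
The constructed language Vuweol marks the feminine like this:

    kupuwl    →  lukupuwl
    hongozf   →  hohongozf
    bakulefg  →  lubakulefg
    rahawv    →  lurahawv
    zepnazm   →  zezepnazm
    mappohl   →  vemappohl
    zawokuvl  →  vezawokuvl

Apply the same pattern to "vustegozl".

vuvustegozl

kupuwl and zawokuvl both end in -l yet inflect differently (lukupuwl, vezawokuvl), so the final letter is not what conditions the rule; the second-to-last letter is.
"vustegozl" has second-to-last letter 'z'. The stems whose second-to-last letter is 'z' (zepnazm → zezepnazm, hongozf → hohongozf) repeat the first consonant+vowel as a prefix.
The other patterns: stems whose second-to-last letter is 'f' or 'w' add the prefix lu-; stems whose second-to-last letter is 'h' or 'v' add the prefix ve-.
So vustegozl → vuvustegozl.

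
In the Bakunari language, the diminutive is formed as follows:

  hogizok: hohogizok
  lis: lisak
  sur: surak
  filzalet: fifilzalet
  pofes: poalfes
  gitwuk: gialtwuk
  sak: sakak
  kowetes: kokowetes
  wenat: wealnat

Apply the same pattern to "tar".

lis and pofes both end in -s yet inflect differently (lisak, poalfes), so the final letter is not what conditions the rule; the number of vowels is.
"tar" has 1 vowel. The stems with 1 vowel (sur → surak, lis → lisak, sak → sakak) add -ak.
So tar → tarak.

tarak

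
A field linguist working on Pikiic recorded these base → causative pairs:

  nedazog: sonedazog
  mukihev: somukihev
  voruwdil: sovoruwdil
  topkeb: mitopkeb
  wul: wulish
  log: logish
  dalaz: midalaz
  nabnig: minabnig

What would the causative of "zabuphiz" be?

"zabuphiz" has 3 vowels. The stems with 3 vowels (nedazog → sonedazog, voruwdil → sovoruwdil, mukihev → somukihev) add the prefix so-.
So zabuphiz → sozabuphiz.

sozabuphiz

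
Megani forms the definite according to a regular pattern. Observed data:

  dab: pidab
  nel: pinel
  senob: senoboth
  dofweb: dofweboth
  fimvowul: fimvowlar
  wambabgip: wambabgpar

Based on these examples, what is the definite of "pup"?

dab and senob both end in -b yet inflect differently (pidab, senoboth), so the final letter is not what conditions the rule; the number of vowels is.
"pup" has 1 vowel. The stems with 1 vowel (dab → pidab, nel → pinel) add the prefix pi-.
So pup → pipup.

pipup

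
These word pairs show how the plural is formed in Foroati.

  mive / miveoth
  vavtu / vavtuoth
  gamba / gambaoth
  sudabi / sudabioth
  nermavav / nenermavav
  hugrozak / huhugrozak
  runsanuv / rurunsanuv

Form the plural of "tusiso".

gamba and nermavav both have last vowel 'a' yet inflect differently (gambaoth, nenermavav), so the last vowel is not what conditions the rule; whether the stem ends in a vowel or a consonant is.
"tusiso" ends in a vowel. The stems ending in a vowel (mive → miveoth, vavtu → vavtuoth, gamba → gambaoth) add -oth.
The other pattern: stems ending in a consonant repeat the first consonant+vowel as a prefix.
So tusiso → tusisooth.

tusisooth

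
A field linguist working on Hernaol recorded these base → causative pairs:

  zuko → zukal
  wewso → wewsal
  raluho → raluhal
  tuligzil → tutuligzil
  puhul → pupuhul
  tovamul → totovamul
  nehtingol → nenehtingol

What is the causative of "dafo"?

zuko and nehtingol both have last vowel 'o' yet inflect differently (zukal, nenehtingol), so the last vowel is not what conditions the rule; whether the stem ends in a vowel or a consonant is.
"dafo" ends in a vowel. The stems ending in a vowel (zuko → zukal, wewso → wewsal, raluho → raluhal) drop the final letter and add -al.
The other pattern: stems ending in a consonant repeat the first consonant+vowel as a prefix.
So dafo → dafal.

dafal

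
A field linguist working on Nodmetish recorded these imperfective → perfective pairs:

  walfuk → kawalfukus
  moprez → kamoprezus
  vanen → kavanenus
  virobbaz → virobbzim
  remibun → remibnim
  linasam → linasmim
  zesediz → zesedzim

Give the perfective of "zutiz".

kazutizus

"zutiz" has 2 vowels. The stems with 2 vowels (walfuk → kawalfukus, moprez → kamoprezus, vanen → kavanenus) add ka- … -us around the stem.
The other pattern: stems with 3 vowels delete the last vowel and add -im.
So zutiz → kazutizus.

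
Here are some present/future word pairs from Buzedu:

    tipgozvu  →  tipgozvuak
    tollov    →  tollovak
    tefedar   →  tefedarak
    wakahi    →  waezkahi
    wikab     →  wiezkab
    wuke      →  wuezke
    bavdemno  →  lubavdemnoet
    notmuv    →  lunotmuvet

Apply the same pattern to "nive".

luniveet

tollov and notmuv both end in -v yet inflect differently (tollovak, lunotmuvet), so the final letter is not what conditions the rule; the first letter is.
"nive" begins with n-. The one such stem in the data (notmuv → lunotmuvet) adds lu- … -et around the stem, so the same rule applies.
The other patterns: stems beginning with t- add -ak; stems beginning with w- insert -ez- after the first vowel.
So nive → luniveet.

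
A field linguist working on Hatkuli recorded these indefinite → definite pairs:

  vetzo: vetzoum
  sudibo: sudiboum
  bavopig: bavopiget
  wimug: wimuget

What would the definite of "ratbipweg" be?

"ratbipweg" ends in -g. The stems ending in -g (bavopig → bavopiget, wimug → wimuget) add -et.
So ratbipweg → ratbipweget.

ratbipweget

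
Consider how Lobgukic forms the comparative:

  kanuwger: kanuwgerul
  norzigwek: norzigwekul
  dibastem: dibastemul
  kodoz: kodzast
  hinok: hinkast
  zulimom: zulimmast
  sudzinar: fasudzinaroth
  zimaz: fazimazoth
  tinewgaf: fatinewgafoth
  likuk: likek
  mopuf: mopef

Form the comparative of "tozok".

tozkast

"tozok" has last vowel 'o'. The stems whose last vowel is 'o' (kodoz → kodzast, hinok → hinkast, zulimom → zulimmast) delete the last vowel and add -ast.
The other patterns: stems whose last vowel is 'e' add -ul; stems whose last vowel is 'a' add fa- … -oth around the stem; stems whose last vowel is 'u' change the last vowel to 'e'.
So tozok → tozkast.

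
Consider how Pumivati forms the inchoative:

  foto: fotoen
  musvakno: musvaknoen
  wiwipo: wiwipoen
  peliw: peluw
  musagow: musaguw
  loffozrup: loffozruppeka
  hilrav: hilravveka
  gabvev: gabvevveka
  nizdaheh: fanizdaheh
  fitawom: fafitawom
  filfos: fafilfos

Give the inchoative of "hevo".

hevoen

foto and musagow both have last vowel 'o' yet inflect differently (fotoen, musaguw), so the last vowel is not what conditions the rule; the final letter is.
"hevo" ends in -o. The stems ending in -o (foto → fotoen, musvakno → musvaknoen, wiwipo → wiwipoen) add -en.
The other patterns: stems ending in -w change the last vowel to 'u'; stems ending in -p or -v double the final consonant and add -eka; stems ending in -h, -m or -s add the prefix fa-.
So hevo → hevoen.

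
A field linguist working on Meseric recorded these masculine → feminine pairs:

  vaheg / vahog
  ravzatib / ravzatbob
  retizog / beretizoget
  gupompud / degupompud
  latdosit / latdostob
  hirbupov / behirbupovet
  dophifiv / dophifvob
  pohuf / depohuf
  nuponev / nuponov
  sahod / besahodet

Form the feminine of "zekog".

dophifiv and hirbupov both end in -v yet inflect differently (dophifvob, behirbupovet), so the final letter is not what conditions the rule; the last vowel is.
"zekog" has last vowel 'o'. The stems whose last vowel is 'o' (hirbupov → behirbupovet, retizog → beretizoget, sahod → besahodet) add be- … -et around the stem.
So zekog → bezekoget.

bezekoget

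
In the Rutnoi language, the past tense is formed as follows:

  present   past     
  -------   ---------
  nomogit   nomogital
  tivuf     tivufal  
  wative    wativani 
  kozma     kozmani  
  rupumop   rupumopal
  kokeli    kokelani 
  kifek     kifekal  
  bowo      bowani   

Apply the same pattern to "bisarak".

bisarakal

bowo and rupumop both have last vowel 'o' yet inflect differently (bowani, rupumopal), so the last vowel is not what conditions the rule; whether the stem ends in a vowel or a consonant is.
"bisarak" ends in a consonant. The stems ending in a consonant (rupumop → rupumopal, tivuf → tivufal, nomogit → nomogital) add -al.
The other pattern: stems ending in a vowel drop the final letter and add -ani.
So bisarak → bisarakal.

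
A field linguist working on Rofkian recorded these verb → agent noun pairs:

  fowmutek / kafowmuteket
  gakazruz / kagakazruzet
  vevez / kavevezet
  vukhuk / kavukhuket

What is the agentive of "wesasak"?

kawesasaket

Every pair shown (fowmutek → kafowmuteket, gakazruz → kagakazruzet, vevez → kavevezet, …) follows the same rule: add ka- … -et around the stem.
So wesasak → kawesasaket.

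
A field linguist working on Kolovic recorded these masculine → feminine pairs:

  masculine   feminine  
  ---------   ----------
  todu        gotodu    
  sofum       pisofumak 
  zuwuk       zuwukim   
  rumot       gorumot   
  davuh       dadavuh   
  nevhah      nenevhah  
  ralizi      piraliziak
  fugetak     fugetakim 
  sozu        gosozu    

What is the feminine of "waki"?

piwakiak

zuwuk and davuh both have last vowel 'u' yet inflect differently (zuwukim, dadavuh), so the last vowel is not what conditions the rule; the final letter is.
"waki" ends in -i. The one such stem in the data (ralizi → piraliziak) adds pi- … -ak around the stem, so the same rule applies.
So waki → piwakiak.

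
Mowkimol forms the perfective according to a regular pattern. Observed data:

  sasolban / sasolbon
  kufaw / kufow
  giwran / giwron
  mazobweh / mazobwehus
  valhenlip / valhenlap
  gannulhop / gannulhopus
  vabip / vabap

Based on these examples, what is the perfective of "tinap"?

tinop

vabip and gannulhop both end in -p yet inflect differently (vabap, gannulhopus), so the final letter is not what conditions the rule; the last vowel is.
"tinap" has last vowel 'a'. The stems whose last vowel is 'a' (giwran → giwron, sasolban → sasolbon, kufaw → kufow) change the last vowel to 'o'.
So tinap → tinop.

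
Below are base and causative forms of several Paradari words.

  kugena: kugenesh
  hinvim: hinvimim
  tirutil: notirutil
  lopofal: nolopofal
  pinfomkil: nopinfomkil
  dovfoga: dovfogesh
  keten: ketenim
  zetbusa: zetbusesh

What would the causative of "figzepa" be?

figzepesh

"figzepa" ends in -a. The stems ending in -a (zetbusa → zetbusesh, dovfoga → dovfogesh, kugena → kugenesh) drop the final letter and add -esh.
So figzepa → figzepesh.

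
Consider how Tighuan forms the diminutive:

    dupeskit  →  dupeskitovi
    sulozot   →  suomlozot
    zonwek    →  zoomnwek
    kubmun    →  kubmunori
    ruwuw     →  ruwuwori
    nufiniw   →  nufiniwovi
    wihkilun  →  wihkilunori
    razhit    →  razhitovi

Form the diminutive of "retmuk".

"retmuk" has last vowel 'u'. The stems whose last vowel is 'u' (wihkilun → wihkilunori, kubmun → kubmunori, ruwuw → ruwuwori) add -ori.
So retmuk → retmukori.

retmukori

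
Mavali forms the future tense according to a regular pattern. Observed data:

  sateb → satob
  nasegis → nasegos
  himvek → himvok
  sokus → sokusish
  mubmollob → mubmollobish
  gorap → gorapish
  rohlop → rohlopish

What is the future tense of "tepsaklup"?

tepsaklupish

sateb and mubmollob both end in -b yet inflect differently (satob, mubmollobish), so the final letter is not what conditions the rule; the last vowel is.
"tepsaklup" has last vowel 'u'. The one such stem in the data (sokus → sokusish) adds -ish, so the same rule applies.
So tepsaklup → tepsaklupish.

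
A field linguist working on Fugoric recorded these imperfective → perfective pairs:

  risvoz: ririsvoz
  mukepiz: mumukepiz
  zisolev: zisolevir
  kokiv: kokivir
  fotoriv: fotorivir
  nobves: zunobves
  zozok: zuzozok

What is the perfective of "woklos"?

mukepiz and kokiv both have last vowel 'i' yet inflect differently (mumukepiz, kokivir), so the last vowel is not what conditions the rule; the final letter is.
"woklos" ends in -s. The one such stem in the data (nobves → zunobves) adds the prefix zu-, so the same rule applies.
So woklos → zuwoklos.

zuwoklos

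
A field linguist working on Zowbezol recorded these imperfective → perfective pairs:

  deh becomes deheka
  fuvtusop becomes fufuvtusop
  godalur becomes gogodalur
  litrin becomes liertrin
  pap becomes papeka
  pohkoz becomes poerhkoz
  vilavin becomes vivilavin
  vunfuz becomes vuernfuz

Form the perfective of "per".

pereka

litrin and vilavin both end in -n yet inflect differently (liertrin, vivilavin), so the final letter is not what conditions the rule; the number of vowels is.
"per" has 1 vowel. The stems with 1 vowel (deh → deheka, pap → papeka) add -eka.
The other patterns: stems with 2 vowels insert -er- after the first vowel; stems with 3 vowels repeat the first consonant+vowel as a prefix.
So per → pereka.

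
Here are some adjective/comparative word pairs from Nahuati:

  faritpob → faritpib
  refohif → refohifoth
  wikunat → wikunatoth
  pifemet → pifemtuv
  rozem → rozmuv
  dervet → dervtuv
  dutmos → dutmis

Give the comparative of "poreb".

dervet and wikunat both end in -t yet inflect differently (dervtuv, wikunatoth), so the final letter is not what conditions the rule; the last vowel is.
"poreb" has last vowel 'e'. The stems whose last vowel is 'e' (rozem → rozmuv, dervet → dervtuv, pifemet → pifemtuv) delete the last vowel and add -uv.
So poreb → porbuv.

porbuv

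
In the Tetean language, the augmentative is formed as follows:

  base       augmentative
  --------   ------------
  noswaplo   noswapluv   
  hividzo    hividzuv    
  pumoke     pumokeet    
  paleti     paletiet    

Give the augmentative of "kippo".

noswaplo and pumoke both have 3 vowels yet inflect differently (noswapluv, pumokeet), so the number of vowels is not what conditions the rule; the final letter is.
"kippo" ends in -o. The stems ending in -o (noswaplo → noswapluv, hividzo → hividzuv) drop the final letter and add -uv.
The other pattern: stems ending in -e or -i add -et.
So kippo → kippuv.

kippuv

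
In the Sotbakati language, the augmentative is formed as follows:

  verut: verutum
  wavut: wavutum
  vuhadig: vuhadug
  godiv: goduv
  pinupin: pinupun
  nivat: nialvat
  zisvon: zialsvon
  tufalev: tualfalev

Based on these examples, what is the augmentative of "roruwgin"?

roruwgun

verut and nivat both end in -t yet inflect differently (verutum, nialvat), so the final letter is not what conditions the rule; the last vowel is.
"roruwgin" has last vowel 'i'. The stems whose last vowel is 'i' (vuhadig → vuhadug, godiv → goduv, pinupin → pinupun) change the last vowel to 'u'.
So roruwgin → roruwgun.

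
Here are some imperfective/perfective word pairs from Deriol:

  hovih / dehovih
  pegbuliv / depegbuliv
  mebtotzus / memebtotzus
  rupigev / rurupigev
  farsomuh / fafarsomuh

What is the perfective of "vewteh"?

pegbuliv and rupigev both end in -v yet inflect differently (depegbuliv, rurupigev), so the final letter is not what conditions the rule; the last vowel is.
"vewteh" has last vowel 'e'. The one such stem in the data (rupigev → rurupigev) repeats the first consonant+vowel as a prefix (as do mebtotzus, farsomuh), so the same rule applies.
The other pattern: stems whose last vowel is 'i' add the prefix de-.
So vewteh → vevewteh.

vevewteh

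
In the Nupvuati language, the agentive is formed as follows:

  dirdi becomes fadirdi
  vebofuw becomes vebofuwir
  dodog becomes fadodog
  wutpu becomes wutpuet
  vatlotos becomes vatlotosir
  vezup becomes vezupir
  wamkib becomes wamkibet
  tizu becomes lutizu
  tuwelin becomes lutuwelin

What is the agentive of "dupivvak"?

"dupivvak" begins with d-. The stems beginning with d- (dodog → fadodog, dirdi → fadirdi) add the prefix fa-.
The other patterns: stems beginning with v- add -ir; stems beginning with w- add -et; stems beginning with t- add the prefix lu-.
So dupivvak → fadupivvak.

fadupivvak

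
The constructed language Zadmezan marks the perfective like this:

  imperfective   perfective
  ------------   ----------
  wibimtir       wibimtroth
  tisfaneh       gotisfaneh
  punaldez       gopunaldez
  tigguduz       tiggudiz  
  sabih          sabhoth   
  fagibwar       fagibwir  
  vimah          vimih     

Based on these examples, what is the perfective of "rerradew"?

gorerradew

"rerradew" has last vowel 'e'. The stems whose last vowel is 'e' (tisfaneh → gotisfaneh, punaldez → gopunaldez) add the prefix go-.
The other patterns: stems whose last vowel is 'i' delete the last vowel and add -oth; stems whose last vowel is 'a' or 'u' change the last vowel to 'i'.
So rerradew → gorerradew.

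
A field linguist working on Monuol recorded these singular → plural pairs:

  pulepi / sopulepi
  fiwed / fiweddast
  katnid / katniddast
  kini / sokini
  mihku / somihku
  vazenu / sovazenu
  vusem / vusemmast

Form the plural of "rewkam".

rewkammast

katnid and kini both have last vowel 'i' yet inflect differently (katniddast, sokini), so the last vowel is not what conditions the rule; whether the stem ends in a vowel or a consonant is.
"rewkam" ends in a consonant. The stems ending in a consonant (vusem → vusemmast, fiwed → fiweddast, katnid → katniddast) double the final consonant and add -ast.
So rewkam → rewkammast.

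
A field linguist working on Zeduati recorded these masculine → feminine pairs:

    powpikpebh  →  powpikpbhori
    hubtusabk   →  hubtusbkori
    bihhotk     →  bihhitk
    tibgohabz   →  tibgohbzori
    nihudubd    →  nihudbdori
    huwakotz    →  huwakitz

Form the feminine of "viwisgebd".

tibgohabz and huwakotz both end in -z yet inflect differently (tibgohbzori, huwakitz), so the final letter is not what conditions the rule; the second-to-last letter is.
"viwisgebd" has second-to-last letter 'b'. The stems whose second-to-last letter is 'b' (tibgohabz → tibgohbzori, hubtusabk → hubtusbkori, nihudubd → nihudbdori) delete the last vowel and add -ori.
So viwisgebd → viwisgbdori.

viwisgbdori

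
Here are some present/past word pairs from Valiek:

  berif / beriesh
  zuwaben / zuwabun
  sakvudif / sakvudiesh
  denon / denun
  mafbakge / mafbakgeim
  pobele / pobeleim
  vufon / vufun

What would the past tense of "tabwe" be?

tabweim

zuwaben and pobele both have last vowel 'e' yet inflect differently (zuwabun, pobeleim), so the last vowel is not what conditions the rule; the final letter is.
"tabwe" ends in -e. The stems ending in -e (pobele → pobeleim, mafbakge → mafbakgeim) add -im.
So tabwe → tabweim.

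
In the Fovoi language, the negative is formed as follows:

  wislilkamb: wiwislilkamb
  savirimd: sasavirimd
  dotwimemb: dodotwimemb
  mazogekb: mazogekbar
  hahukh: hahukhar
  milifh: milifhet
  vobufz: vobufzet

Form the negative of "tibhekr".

tibhekrar

wislilkamb and mazogekb both end in -b yet inflect differently (wiwislilkamb, mazogekbar), so the final letter is not what conditions the rule; the second-to-last letter is.
"tibhekr" has second-to-last letter 'k'. The stems whose second-to-last letter is 'k' (mazogekb → mazogekbar, hahukh → hahukhar) add -ar.
The other patterns: stems whose second-to-last letter is 'm' repeat the first consonant+vowel as a prefix; stems whose second-to-last letter is 'f' add -et.
So tibhekr → tibhekrar.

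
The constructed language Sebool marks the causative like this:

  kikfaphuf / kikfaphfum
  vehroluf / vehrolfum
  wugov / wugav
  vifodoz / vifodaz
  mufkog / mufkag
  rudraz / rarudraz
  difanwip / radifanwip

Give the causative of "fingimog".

vifodoz and rudraz both end in -z yet inflect differently (vifodaz, rarudraz), so the final letter is not what conditions the rule; the last vowel is.
"fingimog" has last vowel 'o'. The stems whose last vowel is 'o' (wugov → wugav, vifodoz → vifodaz, mufkog → mufkag) change the last vowel to 'a'.
So fingimog → fingimag.

fingimag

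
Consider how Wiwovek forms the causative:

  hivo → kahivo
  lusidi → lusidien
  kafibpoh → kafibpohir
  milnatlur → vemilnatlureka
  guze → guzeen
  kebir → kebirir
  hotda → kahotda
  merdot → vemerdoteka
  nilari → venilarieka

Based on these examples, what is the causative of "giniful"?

kebir and milnatlur both end in -r yet inflect differently (kebirir, vemilnatlureka), so the final letter is not what conditions the rule; the first letter is.
"giniful" begins with g-. The one such stem in the data (guze → guzeen) adds -en, so the same rule applies.
The other patterns: stems beginning with h- add the prefix ka-; stems beginning with k- add -ir; stems beginning with m- or n- add ve- … -eka around the stem.
So giniful → ginifulen.

ginifulen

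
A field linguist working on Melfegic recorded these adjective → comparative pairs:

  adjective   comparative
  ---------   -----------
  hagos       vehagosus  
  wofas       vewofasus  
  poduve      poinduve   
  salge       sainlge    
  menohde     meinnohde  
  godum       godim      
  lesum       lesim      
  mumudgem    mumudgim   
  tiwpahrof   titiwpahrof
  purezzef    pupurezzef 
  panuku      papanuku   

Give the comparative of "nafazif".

nanafazif

poduve and mumudgem both have last vowel 'e' yet inflect differently (poinduve, mumudgim), so the last vowel is not what conditions the rule; the final letter is.
"nafazif" ends in -f. The stems ending in -f (tiwpahrof → titiwpahrof, purezzef → pupurezzef) repeat the first consonant+vowel as a prefix.
The other patterns: stems ending in -s add ve- … -us around the stem; stems ending in -e insert -in- after the first vowel; stems ending in -m change the last vowel to 'i'.
So nafazif → nanafazif.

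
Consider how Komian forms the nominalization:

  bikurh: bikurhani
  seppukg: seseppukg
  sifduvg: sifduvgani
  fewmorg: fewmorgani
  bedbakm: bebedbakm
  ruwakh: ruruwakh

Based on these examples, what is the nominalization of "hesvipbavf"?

hesvipbavfani

seppukg and fewmorg both end in -g yet inflect differently (seseppukg, fewmorgani), so the final letter is not what conditions the rule; the second-to-last letter is.
"hesvipbavf" has second-to-last letter 'v'. The one such stem in the data (sifduvg → sifduvgani) adds -ani, so the same rule applies.
So hesvipbavf → hesvipbavfani.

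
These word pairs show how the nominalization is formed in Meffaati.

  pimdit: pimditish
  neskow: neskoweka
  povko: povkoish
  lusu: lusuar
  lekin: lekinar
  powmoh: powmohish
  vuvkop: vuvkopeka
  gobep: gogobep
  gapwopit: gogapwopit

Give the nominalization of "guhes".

goguhes

pimdit and gapwopit both end in -t yet inflect differently (pimditish, gogapwopit), so the final letter is not what conditions the rule; the first letter is.
"guhes" begins with g-. The stems beginning with g- (gobep → gogobep, gapwopit → gogapwopit) add the prefix go-.
The other patterns: stems beginning with p- add -ish; stems beginning with l- add -ar; stems beginning with n- or v- add -eka.
So guhes → goguhes.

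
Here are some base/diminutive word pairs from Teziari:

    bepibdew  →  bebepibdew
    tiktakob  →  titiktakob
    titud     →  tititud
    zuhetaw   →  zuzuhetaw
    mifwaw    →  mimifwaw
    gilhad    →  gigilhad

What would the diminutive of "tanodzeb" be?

Every pair shown (bepibdew → bebepibdew, tiktakob → titiktakob, titud → tititud, …) follows the same rule: repeat the first consonant+vowel as a prefix.
So tanodzeb → tatanodzeb.

tatanodzeb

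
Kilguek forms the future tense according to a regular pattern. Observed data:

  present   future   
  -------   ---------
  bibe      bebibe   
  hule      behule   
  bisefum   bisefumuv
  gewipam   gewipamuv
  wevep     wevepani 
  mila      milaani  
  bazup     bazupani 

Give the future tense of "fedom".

fedomuv

"fedom" ends in -m. The stems ending in -m (bisefum → bisefumuv, gewipam → gewipamuv) add -uv.
The other patterns: stems ending in -e add the prefix be-; stems ending in -a or -p add -ani.
So fedom → fedomuv.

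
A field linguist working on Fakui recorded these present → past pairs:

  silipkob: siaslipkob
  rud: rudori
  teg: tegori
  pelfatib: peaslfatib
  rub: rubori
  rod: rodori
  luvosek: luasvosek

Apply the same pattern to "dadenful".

rub and silipkob both end in -b yet inflect differently (rubori, siaslipkob), so the final letter is not what conditions the rule; the number of vowels is.
"dadenful" has 3 vowels. The stems with 3 vowels (silipkob → siaslipkob, luvosek → luasvosek, pelfatib → peaslfatib) insert -as- after the first vowel.
The other pattern: stems with 1 vowel add -ori.
So dadenful → daasdenful.

daasdenful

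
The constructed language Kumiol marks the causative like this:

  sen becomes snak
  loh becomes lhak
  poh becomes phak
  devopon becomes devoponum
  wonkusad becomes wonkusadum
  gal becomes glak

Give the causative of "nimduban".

sen and devopon both end in -n yet inflect differently (snak, devoponum), so the final letter is not what conditions the rule; the number of vowels is.
"nimduban" has 3 vowels. The stems with 3 vowels (wonkusad → wonkusadum, devopon → devoponum) add -um.
So nimduban → nimdubanum.

nimdubanum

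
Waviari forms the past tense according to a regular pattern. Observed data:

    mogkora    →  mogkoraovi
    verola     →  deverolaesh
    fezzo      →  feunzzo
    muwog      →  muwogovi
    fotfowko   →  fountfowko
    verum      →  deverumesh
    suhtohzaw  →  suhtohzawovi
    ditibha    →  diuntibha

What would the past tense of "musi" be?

musiovi

mogkora and verola both end in -a yet inflect differently (mogkoraovi, deverolaesh), so the final letter is not what conditions the rule; the first letter is.
"musi" begins with m-. The stems beginning with m- (mogkora → mogkoraovi, muwog → muwogovi) add -ovi.
The other patterns: stems beginning with v- add de- … -esh around the stem; stems beginning with d- or f- insert -un- after the first vowel.
So musi → musiovi.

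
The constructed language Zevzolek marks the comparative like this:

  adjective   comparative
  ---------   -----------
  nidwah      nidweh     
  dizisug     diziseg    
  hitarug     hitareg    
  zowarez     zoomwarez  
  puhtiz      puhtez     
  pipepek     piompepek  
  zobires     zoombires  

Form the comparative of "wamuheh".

waommuheh

"wamuheh" has last vowel 'e'. The stems whose last vowel is 'e' (pipepek → piompepek, zowarez → zoomwarez, zobires → zoombires) insert -om- after the first vowel.
So wamuheh → waommuheh.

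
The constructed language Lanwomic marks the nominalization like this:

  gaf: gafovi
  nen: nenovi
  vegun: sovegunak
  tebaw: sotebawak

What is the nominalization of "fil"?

filovi

nen and vegun both end in -n yet inflect differently (nenovi, sovegunak), so the final letter is not what conditions the rule; the number of vowels is.
"fil" has 1 vowel. The stems with 1 vowel (gaf → gafovi, nen → nenovi) add -ovi.
The other pattern: stems with 2 vowels add so- … -ak around the stem.
So fil → filovi.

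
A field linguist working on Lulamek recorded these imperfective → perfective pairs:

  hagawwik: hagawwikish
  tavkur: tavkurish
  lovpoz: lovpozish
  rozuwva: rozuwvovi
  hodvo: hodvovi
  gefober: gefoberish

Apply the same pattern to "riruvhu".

riruvhovi

lovpoz and hodvo both have last vowel 'o' yet inflect differently (lovpozish, hodvovi), so the last vowel is not what conditions the rule; whether the stem ends in a vowel or a consonant is.
"riruvhu" ends in a vowel. The stems ending in a vowel (hodvo → hodvovi, rozuwva → rozuwvovi) drop the final letter and add -ovi.
So riruvhu → riruvhovi.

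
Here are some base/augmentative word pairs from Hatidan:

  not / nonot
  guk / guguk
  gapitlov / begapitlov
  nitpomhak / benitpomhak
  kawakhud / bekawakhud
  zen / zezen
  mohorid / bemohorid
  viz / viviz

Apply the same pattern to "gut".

gugut

nitpomhak and guk both end in -k yet inflect differently (benitpomhak, guguk), so the final letter is not what conditions the rule; the number of vowels is.
"gut" has 1 vowel. The stems with 1 vowel (zen → zezen, guk → guguk, not → nonot) repeat the first consonant+vowel as a prefix.
The other pattern: stems with 3 vowels add the prefix be-.
So gut → gugut.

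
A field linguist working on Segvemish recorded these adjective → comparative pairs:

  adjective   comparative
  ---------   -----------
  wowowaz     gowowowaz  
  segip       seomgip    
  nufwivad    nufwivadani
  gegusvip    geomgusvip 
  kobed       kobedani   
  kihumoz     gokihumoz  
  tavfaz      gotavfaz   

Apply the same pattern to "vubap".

wowowaz and nufwivad both have last vowel 'a' yet inflect differently (gowowowaz, nufwivadani), so the last vowel is not what conditions the rule; the final letter is.
"vubap" ends in -p. The stems ending in -p (gegusvip → geomgusvip, segip → seomgip) insert -om- after the first vowel.
So vubap → vuombap.

vuombap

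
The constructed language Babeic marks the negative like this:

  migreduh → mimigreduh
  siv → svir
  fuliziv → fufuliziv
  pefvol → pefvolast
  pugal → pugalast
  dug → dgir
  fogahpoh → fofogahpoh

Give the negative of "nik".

nkir

siv and fuliziv both end in -v yet inflect differently (svir, fufuliziv), so the final letter is not what conditions the rule; the number of vowels is.
"nik" has 1 vowel. The stems with 1 vowel (dug → dgir, siv → svir) delete the last vowel and add -ir.
So nik → nkir.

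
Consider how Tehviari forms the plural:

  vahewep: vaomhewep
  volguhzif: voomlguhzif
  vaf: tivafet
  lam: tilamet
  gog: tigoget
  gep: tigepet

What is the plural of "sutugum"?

volguhzif and vaf both end in -f yet inflect differently (voomlguhzif, tivafet), so the final letter is not what conditions the rule; the number of vowels is.
"sutugum" has 3 vowels. The stems with 3 vowels (vahewep → vaomhewep, volguhzif → voomlguhzif) insert -om- after the first vowel.
So sutugum → suomtugum.

suomtugum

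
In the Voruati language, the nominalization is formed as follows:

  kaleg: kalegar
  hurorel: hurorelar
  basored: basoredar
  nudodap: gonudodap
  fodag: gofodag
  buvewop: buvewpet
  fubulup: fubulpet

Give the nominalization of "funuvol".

funuvlet

kaleg and fodag both end in -g yet inflect differently (kalegar, gofodag), so the final letter is not what conditions the rule; the last vowel is.
"funuvol" has last vowel 'o'. The one such stem in the data (buvewop → buvewpet) deletes the last vowel and adds -et (as does fubulup), so the same rule applies.
So funuvol → funuvlet.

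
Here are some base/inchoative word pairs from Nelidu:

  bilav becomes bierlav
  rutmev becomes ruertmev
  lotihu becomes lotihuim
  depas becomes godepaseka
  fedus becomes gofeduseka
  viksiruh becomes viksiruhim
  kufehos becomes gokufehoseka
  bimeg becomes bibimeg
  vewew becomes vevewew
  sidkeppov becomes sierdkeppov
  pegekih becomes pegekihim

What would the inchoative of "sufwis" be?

gosufwiseka

viksiruh and fedus both have last vowel 'u' yet inflect differently (viksiruhim, gofeduseka), so the last vowel is not what conditions the rule; the final letter is.
"sufwis" ends in -s. The stems ending in -s (fedus → gofeduseka, depas → godepaseka, kufehos → gokufehoseka) add go- … -eka around the stem.
So sufwis → gosufwiseka.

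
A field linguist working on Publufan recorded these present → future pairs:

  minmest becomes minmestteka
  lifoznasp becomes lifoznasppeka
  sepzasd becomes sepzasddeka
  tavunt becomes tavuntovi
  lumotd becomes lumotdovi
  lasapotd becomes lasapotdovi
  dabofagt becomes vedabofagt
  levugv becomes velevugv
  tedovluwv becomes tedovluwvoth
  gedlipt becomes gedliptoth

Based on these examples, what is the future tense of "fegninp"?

"fegninp" has second-to-last letter 'n'. The one such stem in the data (tavunt → tavuntovi) adds -ovi, so the same rule applies.
So fegninp → fegninpovi.

fegninpovi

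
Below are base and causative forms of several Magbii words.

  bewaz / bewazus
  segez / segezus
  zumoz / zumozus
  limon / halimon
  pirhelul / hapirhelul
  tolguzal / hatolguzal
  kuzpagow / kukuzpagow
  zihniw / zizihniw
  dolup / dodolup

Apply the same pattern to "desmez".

desmezus

"desmez" ends in -z. The stems ending in -z (bewaz → bewazus, segez → segezus, zumoz → zumozus) add -us.
So desmez → desmezus.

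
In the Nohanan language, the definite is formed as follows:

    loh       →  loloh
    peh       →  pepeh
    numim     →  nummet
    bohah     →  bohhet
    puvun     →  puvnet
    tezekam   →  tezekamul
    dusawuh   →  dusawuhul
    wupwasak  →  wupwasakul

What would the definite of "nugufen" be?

nugufenul

"nugufen" has 3 vowels. The stems with 3 vowels (tezekam → tezekamul, dusawuh → dusawuhul, wupwasak → wupwasakul) add -ul.
So nugufen → nugufenul.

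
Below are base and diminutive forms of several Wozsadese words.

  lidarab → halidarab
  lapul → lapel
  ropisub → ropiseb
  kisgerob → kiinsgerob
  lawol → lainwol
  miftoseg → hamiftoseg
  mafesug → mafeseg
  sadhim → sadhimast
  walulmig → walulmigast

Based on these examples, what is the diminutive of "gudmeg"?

"gudmeg" has last vowel 'e'. The one such stem in the data (miftoseg → hamiftoseg) adds the prefix ha-, so the same rule applies.
So gudmeg → hagudmeg.

hagudmeg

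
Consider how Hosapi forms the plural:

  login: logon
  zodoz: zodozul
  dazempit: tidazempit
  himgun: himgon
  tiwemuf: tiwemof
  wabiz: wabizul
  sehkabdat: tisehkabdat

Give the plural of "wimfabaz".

wimfabazul

wabiz and dazempit both have last vowel 'i' yet inflect differently (wabizul, tidazempit), so the last vowel is not what conditions the rule; the final letter is.
"wimfabaz" ends in -z. The stems ending in -z (wabiz → wabizul, zodoz → zodozul) add -ul.
So wimfabaz → wimfabazul.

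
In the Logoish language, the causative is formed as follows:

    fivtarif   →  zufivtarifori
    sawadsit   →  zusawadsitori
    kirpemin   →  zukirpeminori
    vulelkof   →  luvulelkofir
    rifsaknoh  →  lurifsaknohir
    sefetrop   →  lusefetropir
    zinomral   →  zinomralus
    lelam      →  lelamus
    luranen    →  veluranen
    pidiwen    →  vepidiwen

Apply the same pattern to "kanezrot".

fivtarif and vulelkof both end in -f yet inflect differently (zufivtarifori, luvulelkofir), so the final letter is not what conditions the rule; the last vowel is.
"kanezrot" has last vowel 'o'. The stems whose last vowel is 'o' (vulelkof → luvulelkofir, rifsaknoh → lurifsaknohir, sefetrop → lusefetropir) add lu- … -ir around the stem.
The other patterns: stems whose last vowel is 'i' add zu- … -ori around the stem; stems whose last vowel is 'a' add -us; stems whose last vowel is 'e' add the prefix ve-.
So kanezrot → lukanezrotir.

lukanezrotir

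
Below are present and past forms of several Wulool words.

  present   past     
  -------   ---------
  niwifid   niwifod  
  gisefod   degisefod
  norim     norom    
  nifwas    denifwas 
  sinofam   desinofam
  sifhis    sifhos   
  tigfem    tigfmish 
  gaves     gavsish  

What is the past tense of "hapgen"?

hapgnish

"hapgen" has last vowel 'e'. The stems whose last vowel is 'e' (gaves → gavsish, tigfem → tigfmish) delete the last vowel and add -ish.
So hapgen → hapgnish.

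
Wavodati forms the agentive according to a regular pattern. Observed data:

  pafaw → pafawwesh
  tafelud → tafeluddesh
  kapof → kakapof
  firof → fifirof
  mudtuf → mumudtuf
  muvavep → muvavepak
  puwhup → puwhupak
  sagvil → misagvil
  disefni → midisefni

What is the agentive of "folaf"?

fofolaf

tafelud and mudtuf both have last vowel 'u' yet inflect differently (tafeluddesh, mumudtuf), so the last vowel is not what conditions the rule; the final letter is.
"folaf" ends in -f. The stems ending in -f (kapof → kakapof, firof → fifirof, mudtuf → mumudtuf) repeat the first consonant+vowel as a prefix.
The other patterns: stems ending in -d or -w double the final consonant and add -esh; stems ending in -p add -ak; stems ending in -i or -l add the prefix mi-.
So folaf → fofolaf.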